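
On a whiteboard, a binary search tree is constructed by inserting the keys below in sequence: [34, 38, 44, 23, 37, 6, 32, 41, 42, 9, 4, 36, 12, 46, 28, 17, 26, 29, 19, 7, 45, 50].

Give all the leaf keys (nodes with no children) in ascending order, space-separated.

4 7 19 26 29 36 42 45 50

Resulting structure (node: left, right):
  34: L=23, R=38
  38: L=37, R=44
  44: L=41, R=46
  23: L=6, R=32
  37: L=36, R=–
  6: L=4, R=9
  32: L=28, R=–
  41: L=–, R=42
  42: L=–, R=–
  9: L=7, R=12
  4: L=–, R=–
  36: L=–, R=–
  12: L=–, R=17
  46: L=45, R=50
  28: L=26, R=29
  17: L=–, R=19
  26: L=–, R=–
  29: L=–, R=–
  19: L=–, R=–
  7: L=–, R=–
  45: L=–, R=–
  50: L=–, R=–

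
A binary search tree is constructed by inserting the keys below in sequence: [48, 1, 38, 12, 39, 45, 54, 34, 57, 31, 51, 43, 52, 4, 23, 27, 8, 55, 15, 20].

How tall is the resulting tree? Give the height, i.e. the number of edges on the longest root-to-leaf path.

Insert 48: tree is empty, so 48 becomes the root.
Insert 1: 1 < 48 → go left. Place as left child of 48.
Insert 38: 38 < 48 → go left; 38 > 1 → go right. Place as right child of 1.
Insert 12: 12 < 48 → go left; 12 > 1 → go right; 12 < 38 → go left. Place as left child of 38.
Insert 39: 39 < 48 → go left; 39 > 1 → go right; 39 > 38 → go right. Place as right child of 38.
Insert 45: 45 < 48 → go left; 45 > 1 → go right; 45 > 38 → go right; 45 > 39 → go right. Place as right child of 39.
Insert 54: 54 > 48 → go right. Place as right child of 48.
Insert 34: 34 < 48 → go left; 34 > 1 → go right; 34 < 38 → go left; 34 > 12 → go right. Place as right child of 12.
Insert 57: 57 > 48 → go right; 57 > 54 → go right. Place as right child of 54.
Insert 31: 31 < 48 → go left; 31 > 1 → go right; 31 < 38 → go left; 31 > 12 → go right; 31 < 34 → go left. Place as left child of 34.
Insert 51: 51 > 48 → go right; 51 < 54 → go left. Place as left child of 54.
Insert 43: 43 < 48 → go left; 43 > 1 → go right; 43 > 38 → go right; 43 > 39 → go right; 43 < 45 → go left. Place as left child of 45.
Insert 52: 52 > 48 → go right; 52 < 54 → go left; 52 > 51 → go right. Place as right child of 51.
Insert 4: 4 < 48 → go left; 4 > 1 → go right; 4 < 38 → go left; 4 < 12 → go left. Place as left child of 12.
Insert 23: 23 < 48 → go left; 23 > 1 → go right; 23 < 38 → go left; 23 > 12 → go right; 23 < 34 → go left; 23 < 31 → go left. Place as left child of 31.
Insert 27: 27 < 48 → go left; 27 > 1 → go right; 27 < 38 → go left; 27 > 12 → go right; 27 < 34 → go left; 27 < 31 → go left; 27 > 23 → go right. Place as right child of 23.
Insert 8: 8 < 48 → go left; 8 > 1 → go right; 8 < 38 → go left; 8 < 12 → go left; 8 > 4 → go right. Place as right child of 4.
Insert 55: 55 > 48 → go right; 55 > 54 → go right; 55 < 57 → go left. Place as left child of 57.
Insert 15: 15 < 48 → go left; 15 > 1 → go right; 15 < 38 → go left; 15 > 12 → go right; 15 < 34 → go left; 15 < 31 → go left; 15 < 23 → go left. Place as left child of 23.
Insert 20: 20 < 48 → go left; 20 > 1 → go right; 20 < 38 → go left; 20 > 12 → go right; 20 < 34 → go left; 20 < 31 → go left; 20 < 23 → go left; 20 > 15 → go right. Place as right child of 15.

The deepest node is 20 at depth 8.

8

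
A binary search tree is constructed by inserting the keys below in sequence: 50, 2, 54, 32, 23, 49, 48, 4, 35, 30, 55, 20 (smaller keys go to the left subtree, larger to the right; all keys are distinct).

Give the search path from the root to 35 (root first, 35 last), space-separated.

50: root
2: left child of 50 (depth 1)
54: right child of 50 (depth 1)
32: right child of 2 (depth 2)
23: left child of 32 (depth 3)
49: right child of 32 (depth 3)
48: left child of 49 (depth 4)
4: left child of 23 (depth 4)
35: left child of 48 (depth 5)
30: right child of 23 (depth 4)
55: right child of 54 (depth 2)
20: right child of 4 (depth 5)

50 2 32 49 48 35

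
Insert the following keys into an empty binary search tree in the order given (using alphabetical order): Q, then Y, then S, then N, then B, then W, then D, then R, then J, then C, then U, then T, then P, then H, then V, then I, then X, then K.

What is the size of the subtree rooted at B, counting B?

Insert Q: tree is empty, so Q becomes the root.
Insert Y: Y > Q → go right. Place as right child of Q.
Insert S: S > Q → go right; S < Y → go left. Place as left child of Y.
Insert N: N < Q → go left. Place as left child of Q.
Insert B: B < Q → go left; B < N → go left. Place as left child of N.
Insert W: W > Q → go right; W < Y → go left; W > S → go right. Place as right child of S.
Insert D: D < Q → go left; D < N → go left; D > B → go right. Place as right child of B.
Insert R: R > Q → go right; R < Y → go left; R < S → go left. Place as left child of S.
Insert J: J < Q → go left; J < N → go left; J > B → go right; J > D → go right. Place as right child of D.
Insert C: C < Q → go left; C < N → go left; C > B → go right; C < D → go left. Place as left child of D.
Insert U: U > Q → go right; U < Y → go left; U > S → go right; U < W → go left. Place as left child of W.
Insert T: T > Q → go right; T < Y → go left; T > S → go right; T < W → go left; T < U → go left. Place as left child of U.
Insert P: P < Q → go left; P > N → go right. Place as right child of N.
Insert H: H < Q → go left; H < N → go left; H > B → go right; H > D → go right; H < J → go left. Place as left child of J.
Insert V: V > Q → go right; V < Y → go left; V > S → go right; V < W → go left; V > U → go right. Place as right child of U.
Insert I: I < Q → go left; I < N → go left; I > B → go right; I > D → go right; I < J → go left; I > H → go right. Place as right child of H.
Insert X: X > Q → go right; X < Y → go left; X > S → go right; X > W → go right. Place as right child of W.
Insert K: K < Q → go left; K < N → go left; K > B → go right; K > D → go right; K > J → go right. Place as right child of J.

Subtree rooted at B contains: B, D, C, J, H, I, K — 7 nodes.

7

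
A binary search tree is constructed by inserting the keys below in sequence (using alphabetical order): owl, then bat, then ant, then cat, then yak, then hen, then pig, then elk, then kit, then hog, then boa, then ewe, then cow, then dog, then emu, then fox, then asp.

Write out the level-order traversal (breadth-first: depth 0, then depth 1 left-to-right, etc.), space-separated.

Resulting structure (node: left, right):
  owl: L=bat, R=yak
  bat: L=ant, R=cat
  ant: L=–, R=asp
  cat: L=boa, R=hen
  yak: L=pig, R=–
  hen: L=elk, R=kit
  pig: L=–, R=–
  elk: L=cow, R=ewe
  kit: L=hog, R=–
  hog: L=–, R=–
  boa: L=–, R=–
  ewe: L=emu, R=fox
  cow: L=–, R=dog
  dog: L=–, R=–
  emu: L=–, R=–
  fox: L=–, R=–
  asp: L=–, R=–

owl bat yak ant cat pig asp boa hen elk kit cow ewe hog dog emu fox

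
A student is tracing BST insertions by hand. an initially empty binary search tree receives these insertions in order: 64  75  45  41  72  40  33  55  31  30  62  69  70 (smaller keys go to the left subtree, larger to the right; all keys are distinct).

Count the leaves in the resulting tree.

3

Insert 64: tree is empty, so 64 becomes the root.
Insert 75: 75 > 64 → go right. Place as right child of 64.
Insert 45: 45 < 64 → go left. Place as left child of 64.
Insert 41: 41 < 64 → go left; 41 < 45 → go left. Place as left child of 45.
Insert 72: 72 > 64 → go right; 72 < 75 → go left. Place as left child of 75.
Insert 40: 40 < 64 → go left; 40 < 45 → go left; 40 < 41 → go left. Place as left child of 41.
Insert 33: 33 < 64 → go left; 33 < 45 → go left; 33 < 41 → go left; 33 < 40 → go left. Place as left child of 40.
Insert 55: 55 < 64 → go left; 55 > 45 → go right. Place as right child of 45.
Insert 31: 31 < 64 → go left; 31 < 45 → go left; 31 < 41 → go left; 31 < 40 → go left; 31 < 33 → go left. Place as left child of 33.
Insert 30: 30 < 64 → go left; 30 < 45 → go left; 30 < 41 → go left; 30 < 40 → go left; 30 < 33 → go left; 30 < 31 → go left. Place as left child of 31.
Insert 62: 62 < 64 → go left; 62 > 45 → go right; 62 > 55 → go right. Place as right child of 55.
Insert 69: 69 > 64 → go right; 69 < 75 → go left; 69 < 72 → go left. Place as left child of 72.
Insert 70: 70 > 64 → go right; 70 < 75 → go left; 70 < 72 → go left; 70 > 69 → go right. Place as right child of 69.

Leaves: 30, 62, 70 — 3 in total.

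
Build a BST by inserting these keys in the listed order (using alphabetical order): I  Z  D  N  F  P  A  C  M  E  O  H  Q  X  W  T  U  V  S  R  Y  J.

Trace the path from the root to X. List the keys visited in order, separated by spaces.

I Z N P Q X

Insert I: tree is empty, so I becomes the root.
Insert Z: Z > I → go right. Place as right child of I.
Insert D: D < I → go left. Place as left child of I.
Insert N: N > I → go right; N < Z → go left. Place as left child of Z.
Insert F: F < I → go left; F > D → go right. Place as right child of D.
Insert P: P > I → go right; P < Z → go left; P > N → go right. Place as right child of N.
Insert A: A < I → go left; A < D → go left. Place as left child of D.
Insert C: C < I → go left; C < D → go left; C > A → go right. Place as right child of A.
Insert M: M > I → go right; M < Z → go left; M < N → go left. Place as left child of N.
Insert E: E < I → go left; E > D → go right; E < F → go left. Place as left child of F.
Insert O: O > I → go right; O < Z → go left; O > N → go right; O < P → go left. Place as left child of P.
Insert H: H < I → go left; H > D → go right; H > F → go right. Place as right child of F.
Insert Q: Q > I → go right; Q < Z → go left; Q > N → go right; Q > P → go right. Place as right child of P.
Insert X: X > I → go right; X < Z → go left; X > N → go right; X > P → go right; X > Q → go right. Place as right child of Q.
Insert W: W > I → go right; W < Z → go left; W > N → go right; W > P → go right; W > Q → go right; W < X → go left. Place as left child of X.
Insert T: T > I → go right; T < Z → go left; T > N → go right; T > P → go right; T > Q → go right; T < X → go left; T < W → go left. Place as left child of W.
Insert U: U > I → go right; U < Z → go left; U > N → go right; U > P → go right; U > Q → go right; U < X → go left; U < W → go left; U > T → go right. Place as right child of T.
Insert V: V > I → go right; V < Z → go left; V > N → go right; V > P → go right; V > Q → go right; V < X → go left; V < W → go left; V > T → go right; V > U → go right. Place as right child of U.
Insert S: S > I → go right; S < Z → go left; S > N → go right; S > P → go right; S > Q → go right; S < X → go left; S < W → go left; S < T → go left. Place as left child of T.
Insert R: R > I → go right; R < Z → go left; R > N → go right; R > P → go right; R > Q → go right; R < X → go left; R < W → go left; R < T → go left; R < S → go left. Place as left child of S.
Insert Y: Y > I → go right; Y < Z → go left; Y > N → go right; Y > P → go right; Y > Q → go right; Y > X → go right. Place as right child of X.
Insert J: J > I → go right; J < Z → go left; J < N → go left; J < M → go left. Place as left child of M.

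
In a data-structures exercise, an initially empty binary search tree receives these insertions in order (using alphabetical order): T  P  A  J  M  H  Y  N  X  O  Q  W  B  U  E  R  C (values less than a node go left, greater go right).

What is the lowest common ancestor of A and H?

Resulting structure (node: left, right):
  T: L=P, R=Y
  P: L=A, R=Q
  A: L=–, R=J
  J: L=H, R=M
  M: L=–, R=N
  H: L=B, R=–
  Y: L=X, R=–
  N: L=–, R=O
  X: L=W, R=–
  O: L=–, R=–
  Q: L=–, R=R
  W: L=U, R=–
  B: L=–, R=E
  U: L=–, R=–
  E: L=C, R=–
  R: L=–, R=–
  C: L=–, R=–

Path to A: T → P → A
Path to H: T → P → A → J → H
A lies on both paths and is an ancestor of the other node.

A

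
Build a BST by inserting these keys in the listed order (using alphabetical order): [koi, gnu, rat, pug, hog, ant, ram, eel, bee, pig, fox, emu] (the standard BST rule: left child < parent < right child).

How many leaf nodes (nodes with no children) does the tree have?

Insert koi: tree is empty, so koi becomes the root.
Insert gnu: gnu < koi → go left. Place as left child of koi.
Insert rat: rat > koi → go right. Place as right child of koi.
Insert pug: pug > koi → go right; pug < rat → go left. Place as left child of rat.
Insert hog: hog < koi → go left; hog > gnu → go right. Place as right child of gnu.
Insert ant: ant < koi → go left; ant < gnu → go left. Place as left child of gnu.
Insert ram: ram > koi → go right; ram < rat → go left; ram > pug → go right. Place as right child of pug.
Insert eel: eel < koi → go left; eel < gnu → go left; eel > ant → go right. Place as right child of ant.
Insert bee: bee < koi → go left; bee < gnu → go left; bee > ant → go right; bee < eel → go left. Place as left child of eel.
Insert pig: pig > koi → go right; pig < rat → go left; pig < pug → go left. Place as left child of pug.
Insert fox: fox < koi → go left; fox < gnu → go left; fox > ant → go right; fox > eel → go right. Place as right child of eel.
Insert emu: emu < koi → go left; emu < gnu → go left; emu > ant → go right; emu > eel → go right; emu < fox → go left. Place as left child of fox.

Leaves: bee, emu, hog, pig, ram — 5 in total.

5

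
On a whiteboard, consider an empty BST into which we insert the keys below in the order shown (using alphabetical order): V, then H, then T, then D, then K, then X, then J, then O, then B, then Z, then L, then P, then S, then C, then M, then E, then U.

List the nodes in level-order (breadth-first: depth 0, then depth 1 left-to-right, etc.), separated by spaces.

Insert V: tree is empty, so V becomes the root.
Insert H: H < V → go left. Place as left child of V.
Insert T: T < V → go left; T > H → go right. Place as right child of H.
Insert D: D < V → go left; D < H → go left. Place as left child of H.
Insert K: K < V → go left; K > H → go right; K < T → go left. Place as left child of T.
Insert X: X > V → go right. Place as right child of V.
Insert J: J < V → go left; J > H → go right; J < T → go left; J < K → go left. Place as left child of K.
Insert O: O < V → go left; O > H → go right; O < T → go left; O > K → go right. Place as right child of K.
Insert B: B < V → go left; B < H → go left; B < D → go left. Place as left child of D.
Insert Z: Z > V → go right; Z > X → go right. Place as right child of X.
Insert L: L < V → go left; L > H → go right; L < T → go left; L > K → go right; L < O → go left. Place as left child of O.
Insert P: P < V → go left; P > H → go right; P < T → go left; P > K → go right; P > O → go right. Place as right child of O.
Insert S: S < V → go left; S > H → go right; S < T → go left; S > K → go right; S > O → go right; S > P → go right. Place as right child of P.
Insert C: C < V → go left; C < H → go left; C < D → go left; C > B → go right. Place as right child of B.
Insert M: M < V → go left; M > H → go right; M < T → go left; M > K → go right; M < O → go left; M > L → go right. Place as right child of L.
Insert E: E < V → go left; E < H → go left; E > D → go right. Place as right child of D.
Insert U: U < V → go left; U > H → go right; U > T → go right. Place as right child of T.

V H X D T Z B E K U C J O L P M S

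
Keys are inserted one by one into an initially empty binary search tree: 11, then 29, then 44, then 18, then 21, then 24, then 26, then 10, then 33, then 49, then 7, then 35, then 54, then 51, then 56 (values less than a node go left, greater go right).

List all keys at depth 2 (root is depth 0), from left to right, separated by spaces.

11: root
29: right child of 11 (depth 1)
44: right child of 29 (depth 2)
18: left child of 29 (depth 2)
21: right child of 18 (depth 3)
24: right child of 21 (depth 4)
26: right child of 24 (depth 5)
10: left child of 11 (depth 1)
33: left child of 44 (depth 3)
49: right child of 44 (depth 3)
7: left child of 10 (depth 2)
35: right child of 33 (depth 4)
54: right child of 49 (depth 4)
51: left child of 54 (depth 5)
56: right child of 54 (depth 5)

7 18 44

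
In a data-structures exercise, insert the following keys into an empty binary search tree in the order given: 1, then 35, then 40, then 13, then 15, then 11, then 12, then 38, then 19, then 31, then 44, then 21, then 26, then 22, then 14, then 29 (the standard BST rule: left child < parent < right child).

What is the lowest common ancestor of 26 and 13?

13

Insert 1: tree is empty, so 1 becomes the root.
Insert 35: 35 > 1 → go right. Place as right child of 1.
Insert 40: 40 > 1 → go right; 40 > 35 → go right. Place as right child of 35.
Insert 13: 13 > 1 → go right; 13 < 35 → go left. Place as left child of 35.
Insert 15: 15 > 1 → go right; 15 < 35 → go left; 15 > 13 → go right. Place as right child of 13.
Insert 11: 11 > 1 → go right; 11 < 35 → go left; 11 < 13 → go left. Place as left child of 13.
Insert 12: 12 > 1 → go right; 12 < 35 → go left; 12 < 13 → go left; 12 > 11 → go right. Place as right child of 11.
Insert 38: 38 > 1 → go right; 38 > 35 → go right; 38 < 40 → go left. Place as left child of 40.
Insert 19: 19 > 1 → go right; 19 < 35 → go left; 19 > 13 → go right; 19 > 15 → go right. Place as right child of 15.
Insert 31: 31 > 1 → go right; 31 < 35 → go left; 31 > 13 → go right; 31 > 15 → go right; 31 > 19 → go right. Place as right child of 19.
Insert 44: 44 > 1 → go right; 44 > 35 → go right; 44 > 40 → go right. Place as right child of 40.
Insert 21: 21 > 1 → go right; 21 < 35 → go left; 21 > 13 → go right; 21 > 15 → go right; 21 > 19 → go right; 21 < 31 → go left. Place as left child of 31.
Insert 26: 26 > 1 → go right; 26 < 35 → go left; 26 > 13 → go right; 26 > 15 → go right; 26 > 19 → go right; 26 < 31 → go left; 26 > 21 → go right. Place as right child of 21.
Insert 22: 22 > 1 → go right; 22 < 35 → go left; 22 > 13 → go right; 22 > 15 → go right; 22 > 19 → go right; 22 < 31 → go left; 22 > 21 → go right; 22 < 26 → go left. Place as left child of 26.
Insert 14: 14 > 1 → go right; 14 < 35 → go left; 14 > 13 → go right; 14 < 15 → go left. Place as left child of 15.
Insert 29: 29 > 1 → go right; 29 < 35 → go left; 29 > 13 → go right; 29 > 15 → go right; 29 > 19 → go right; 29 < 31 → go left; 29 > 21 → go right; 29 > 26 → go right. Place as right child of 26.

Path to 26: 1 → 35 → 13 → 15 → 19 → 31 → 21 → 26
Path to 13: 1 → 35 → 13
13 lies on both paths and is an ancestor of the other node.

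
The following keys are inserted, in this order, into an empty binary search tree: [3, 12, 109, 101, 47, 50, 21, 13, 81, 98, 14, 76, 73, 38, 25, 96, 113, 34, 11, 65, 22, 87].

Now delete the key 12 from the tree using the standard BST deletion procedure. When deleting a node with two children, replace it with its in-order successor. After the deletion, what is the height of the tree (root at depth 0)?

Insert 3: tree is empty, so 3 becomes the root.
Insert 12: 12 > 3 → go right. Place as right child of 3.
Insert 109: 109 > 3 → go right; 109 > 12 → go right. Place as right child of 12.
Insert 101: 101 > 3 → go right; 101 > 12 → go right; 101 < 109 → go left. Place as left child of 109.
Insert 47: 47 > 3 → go right; 47 > 12 → go right; 47 < 109 → go left; 47 < 101 → go left. Place as left child of 101.
Insert 50: 50 > 3 → go right; 50 > 12 → go right; 50 < 109 → go left; 50 < 101 → go left; 50 > 47 → go right. Place as right child of 47.
Insert 21: 21 > 3 → go right; 21 > 12 → go right; 21 < 109 → go left; 21 < 101 → go left; 21 < 47 → go left. Place as left child of 47.
Insert 13: 13 > 3 → go right; 13 > 12 → go right; 13 < 109 → go left; 13 < 101 → go left; 13 < 47 → go left; 13 < 21 → go left. Place as left child of 21.
Insert 81: 81 > 3 → go right; 81 > 12 → go right; 81 < 109 → go left; 81 < 101 → go left; 81 > 47 → go right; 81 > 50 → go right. Place as right child of 50.
Insert 98: 98 > 3 → go right; 98 > 12 → go right; 98 < 109 → go left; 98 < 101 → go left; 98 > 47 → go right; 98 > 50 → go right; 98 > 81 → go right. Place as right child of 81.
Insert 14: 14 > 3 → go right; 14 > 12 → go right; 14 < 109 → go left; 14 < 101 → go left; 14 < 47 → go left; 14 < 21 → go left; 14 > 13 → go right. Place as right child of 13.
Insert 76: 76 > 3 → go right; 76 > 12 → go right; 76 < 109 → go left; 76 < 101 → go left; 76 > 47 → go right; 76 > 50 → go right; 76 < 81 → go left. Place as left child of 81.
Insert 73: 73 > 3 → go right; 73 > 12 → go right; 73 < 109 → go left; 73 < 101 → go left; 73 > 47 → go right; 73 > 50 → go right; 73 < 81 → go left; 73 < 76 → go left. Place as left child of 76.
Insert 38: 38 > 3 → go right; 38 > 12 → go right; 38 < 109 → go left; 38 < 101 → go left; 38 < 47 → go left; 38 > 21 → go right. Place as right child of 21.
Insert 25: 25 > 3 → go right; 25 > 12 → go right; 25 < 109 → go left; 25 < 101 → go left; 25 < 47 → go left; 25 > 21 → go right; 25 < 38 → go left. Place as left child of 38.
Insert 96: 96 > 3 → go right; 96 > 12 → go right; 96 < 109 → go left; 96 < 101 → go left; 96 > 47 → go right; 96 > 50 → go right; 96 > 81 → go right; 96 < 98 → go left. Place as left child of 98.
Insert 113: 113 > 3 → go right; 113 > 12 → go right; 113 > 109 → go right. Place as right child of 109.
Insert 34: 34 > 3 → go right; 34 > 12 → go right; 34 < 109 → go left; 34 < 101 → go left; 34 < 47 → go left; 34 > 21 → go right; 34 < 38 → go left; 34 > 25 → go right. Place as right child of 25.
Insert 11: 11 > 3 → go right; 11 < 12 → go left. Place as left child of 12.
Insert 65: 65 > 3 → go right; 65 > 12 → go right; 65 < 109 → go left; 65 < 101 → go left; 65 > 47 → go right; 65 > 50 → go right; 65 < 81 → go left; 65 < 76 → go left; 65 < 73 → go left. Place as left child of 73.
Insert 22: 22 > 3 → go right; 22 > 12 → go right; 22 < 109 → go left; 22 < 101 → go left; 22 < 47 → go left; 22 > 21 → go right; 22 < 38 → go left; 22 < 25 → go left. Place as left child of 25.
Insert 87: 87 > 3 → go right; 87 > 12 → go right; 87 < 109 → go left; 87 < 101 → go left; 87 > 47 → go right; 87 > 50 → go right; 87 > 81 → go right; 87 < 98 → go left; 87 < 96 → go left. Place as left child of 96.

Delete 12 (two children — replace with in-order successor).
After deletion, deepest node is 65 at depth 9.

9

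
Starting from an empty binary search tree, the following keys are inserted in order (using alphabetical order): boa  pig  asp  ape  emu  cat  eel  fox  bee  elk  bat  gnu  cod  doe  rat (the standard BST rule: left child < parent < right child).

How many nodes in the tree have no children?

6

Insert boa: tree is empty, so boa becomes the root.
Insert pig: pig > boa → go right. Place as right child of boa.
Insert asp: asp < boa → go left. Place as left child of boa.
Insert ape: ape < boa → go left; ape < asp → go left. Place as left child of asp.
Insert emu: emu > boa → go right; emu < pig → go left. Place as left child of pig.
Insert cat: cat > boa → go right; cat < pig → go left; cat < emu → go left. Place as left child of emu.
Insert eel: eel > boa → go right; eel < pig → go left; eel < emu → go left; eel > cat → go right. Place as right child of cat.
Insert fox: fox > boa → go right; fox < pig → go left; fox > emu → go right. Place as right child of emu.
Insert bee: bee < boa → go left; bee > asp → go right. Place as right child of asp.
Insert elk: elk > boa → go right; elk < pig → go left; elk < emu → go left; elk > cat → go right; elk > eel → go right. Place as right child of eel.
Insert bat: bat < boa → go left; bat > asp → go right; bat < bee → go left. Place as left child of bee.
Insert gnu: gnu > boa → go right; gnu < pig → go left; gnu > emu → go right; gnu > fox → go right. Place as right child of fox.
Insert cod: cod > boa → go right; cod < pig → go left; cod < emu → go left; cod > cat → go right; cod < eel → go left. Place as left child of eel.
Insert doe: doe > boa → go right; doe < pig → go left; doe < emu → go left; doe > cat → go right; doe < eel → go left; doe > cod → go right. Place as right child of cod.
Insert rat: rat > boa → go right; rat > pig → go right. Place as right child of pig.

Leaves: ape, bat, doe, elk, gnu, rat — 6 in total.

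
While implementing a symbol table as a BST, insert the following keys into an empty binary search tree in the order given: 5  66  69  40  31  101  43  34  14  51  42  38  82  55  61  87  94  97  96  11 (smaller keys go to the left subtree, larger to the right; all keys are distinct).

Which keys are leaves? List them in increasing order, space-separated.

Insert 5: tree is empty, so 5 becomes the root.
Insert 66: 66 > 5 → go right. Place as right child of 5.
Insert 69: 69 > 5 → go right; 69 > 66 → go right. Place as right child of 66.
Insert 40: 40 > 5 → go right; 40 < 66 → go left. Place as left child of 66.
Insert 31: 31 > 5 → go right; 31 < 66 → go left; 31 < 40 → go left. Place as left child of 40.
Insert 101: 101 > 5 → go right; 101 > 66 → go right; 101 > 69 → go right. Place as right child of 69.
Insert 43: 43 > 5 → go right; 43 < 66 → go left; 43 > 40 → go right. Place as right child of 40.
Insert 34: 34 > 5 → go right; 34 < 66 → go left; 34 < 40 → go left; 34 > 31 → go right. Place as right child of 31.
Insert 14: 14 > 5 → go right; 14 < 66 → go left; 14 < 40 → go left; 14 < 31 → go left. Place as left child of 31.
Insert 51: 51 > 5 → go right; 51 < 66 → go left; 51 > 40 → go right; 51 > 43 → go right. Place as right child of 43.
Insert 42: 42 > 5 → go right; 42 < 66 → go left; 42 > 40 → go right; 42 < 43 → go left. Place as left child of 43.
Insert 38: 38 > 5 → go right; 38 < 66 → go left; 38 < 40 → go left; 38 > 31 → go right; 38 > 34 → go right. Place as right child of 34.
Insert 82: 82 > 5 → go right; 82 > 66 → go right; 82 > 69 → go right; 82 < 101 → go left. Place as left child of 101.
Insert 55: 55 > 5 → go right; 55 < 66 → go left; 55 > 40 → go right; 55 > 43 → go right; 55 > 51 → go right. Place as right child of 51.
Insert 61: 61 > 5 → go right; 61 < 66 → go left; 61 > 40 → go right; 61 > 43 → go right; 61 > 51 → go right; 61 > 55 → go right. Place as right child of 55.
Insert 87: 87 > 5 → go right; 87 > 66 → go right; 87 > 69 → go right; 87 < 101 → go left; 87 > 82 → go right. Place as right child of 82.
Insert 94: 94 > 5 → go right; 94 > 66 → go right; 94 > 69 → go right; 94 < 101 → go left; 94 > 82 → go right; 94 > 87 → go right. Place as right child of 87.
Insert 97: 97 > 5 → go right; 97 > 66 → go right; 97 > 69 → go right; 97 < 101 → go left; 97 > 82 → go right; 97 > 87 → go right; 97 > 94 → go right. Place as right child of 94.
Insert 96: 96 > 5 → go right; 96 > 66 → go right; 96 > 69 → go right; 96 < 101 → go left; 96 > 82 → go right; 96 > 87 → go right; 96 > 94 → go right; 96 < 97 → go left. Place as left child of 97.
Insert 11: 11 > 5 → go right; 11 < 66 → go left; 11 < 40 → go left; 11 < 31 → go left; 11 < 14 → go left. Place as left child of 14.

11 38 42 61 96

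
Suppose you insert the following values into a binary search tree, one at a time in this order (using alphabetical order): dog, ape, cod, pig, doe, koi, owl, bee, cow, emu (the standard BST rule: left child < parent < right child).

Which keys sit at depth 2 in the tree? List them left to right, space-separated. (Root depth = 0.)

dog: root
ape: left child of dog (depth 1)
cod: right child of ape (depth 2)
pig: right child of dog (depth 1)
doe: right child of cod (depth 3)
koi: left child of pig (depth 2)
owl: right child of koi (depth 3)
bee: left child of cod (depth 3)
cow: left child of doe (depth 4)
emu: left child of koi (depth 3)

cod koi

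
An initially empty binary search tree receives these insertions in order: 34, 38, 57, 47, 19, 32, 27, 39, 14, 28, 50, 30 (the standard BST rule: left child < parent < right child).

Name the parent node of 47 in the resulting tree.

34: root
38: right child of 34 (depth 1)
57: right child of 38 (depth 2)
47: left child of 57 (depth 3)
19: left child of 34 (depth 1)
32: right child of 19 (depth 2)
27: left child of 32 (depth 3)
39: left child of 47 (depth 4)
14: left child of 19 (depth 2)
28: right child of 27 (depth 4)
50: right child of 47 (depth 4)
30: right child of 28 (depth 5)

57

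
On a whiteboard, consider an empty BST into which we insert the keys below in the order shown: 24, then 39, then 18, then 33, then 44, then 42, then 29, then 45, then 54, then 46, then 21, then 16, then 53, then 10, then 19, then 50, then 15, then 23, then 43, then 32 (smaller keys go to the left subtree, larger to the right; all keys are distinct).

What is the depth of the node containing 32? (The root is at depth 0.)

4

Insert 24: tree is empty, so 24 becomes the root.
Insert 39: 39 > 24 → go right. Place as right child of 24.
Insert 18: 18 < 24 → go left. Place as left child of 24.
Insert 33: 33 > 24 → go right; 33 < 39 → go left. Place as left child of 39.
Insert 44: 44 > 24 → go right; 44 > 39 → go right. Place as right child of 39.
Insert 42: 42 > 24 → go right; 42 > 39 → go right; 42 < 44 → go left. Place as left child of 44.
Insert 29: 29 > 24 → go right; 29 < 39 → go left; 29 < 33 → go left. Place as left child of 33.
Insert 45: 45 > 24 → go right; 45 > 39 → go right; 45 > 44 → go right. Place as right child of 44.
Insert 54: 54 > 24 → go right; 54 > 39 → go right; 54 > 44 → go right; 54 > 45 → go right. Place as right child of 45.
Insert 46: 46 > 24 → go right; 46 > 39 → go right; 46 > 44 → go right; 46 > 45 → go right; 46 < 54 → go left. Place as left child of 54.
Insert 21: 21 < 24 → go left; 21 > 18 → go right. Place as right child of 18.
Insert 16: 16 < 24 → go left; 16 < 18 → go left. Place as left child of 18.
Insert 53: 53 > 24 → go right; 53 > 39 → go right; 53 > 44 → go right; 53 > 45 → go right; 53 < 54 → go left; 53 > 46 → go right. Place as right child of 46.
Insert 10: 10 < 24 → go left; 10 < 18 → go left; 10 < 16 → go left. Place as left child of 16.
Insert 19: 19 < 24 → go left; 19 > 18 → go right; 19 < 21 → go left. Place as left child of 21.
Insert 50: 50 > 24 → go right; 50 > 39 → go right; 50 > 44 → go right; 50 > 45 → go right; 50 < 54 → go left; 50 > 46 → go right; 50 < 53 → go left. Place as left child of 53.
Insert 15: 15 < 24 → go left; 15 < 18 → go left; 15 < 16 → go left; 15 > 10 → go right. Place as right child of 10.
Insert 23: 23 < 24 → go left; 23 > 18 → go right; 23 > 21 → go right. Place as right child of 21.
Insert 43: 43 > 24 → go right; 43 > 39 → go right; 43 < 44 → go left; 43 > 42 → go right. Place as right child of 42.
Insert 32: 32 > 24 → go right; 32 < 39 → go left; 32 < 33 → go left; 32 > 29 → go right. Place as right child of 29.

Path to 32: 24 → 39 → 33 → 29 → 32, which is 4 edges.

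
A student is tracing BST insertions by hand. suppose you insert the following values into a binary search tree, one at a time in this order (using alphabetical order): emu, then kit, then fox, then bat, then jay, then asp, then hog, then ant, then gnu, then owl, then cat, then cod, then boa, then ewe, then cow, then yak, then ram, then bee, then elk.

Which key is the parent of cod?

emu: root
kit: right child of emu (depth 1)
fox: left child of kit (depth 2)
bat: left child of emu (depth 1)
jay: right child of fox (depth 3)
asp: left child of bat (depth 2)
hog: left child of jay (depth 4)
ant: left child of asp (depth 3)
gnu: left child of hog (depth 5)
owl: right child of kit (depth 2)
cat: right child of bat (depth 2)
cod: right child of cat (depth 3)
boa: left child of cat (depth 3)
ewe: left child of fox (depth 3)
cow: right child of cod (depth 4)
yak: right child of owl (depth 3)
ram: left child of yak (depth 4)
bee: left child of boa (depth 4)
elk: right child of cow (depth 5)

cat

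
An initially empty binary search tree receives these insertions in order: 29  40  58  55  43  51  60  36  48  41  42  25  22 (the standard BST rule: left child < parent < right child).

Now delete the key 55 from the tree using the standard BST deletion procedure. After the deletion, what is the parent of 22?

Resulting structure (node: left, right):
  29: L=25, R=40
  40: L=36, R=58
  58: L=55, R=60
  55: L=43, R=–
  43: L=41, R=51
  51: L=48, R=–
  60: L=–, R=–
  36: L=–, R=–
  48: L=–, R=–
  41: L=–, R=42
  42: L=–, R=–
  25: L=22, R=–
  22: L=–, R=–

Delete 55 (at most one child — splice it out).
After deletion, 22's parent is 25.

25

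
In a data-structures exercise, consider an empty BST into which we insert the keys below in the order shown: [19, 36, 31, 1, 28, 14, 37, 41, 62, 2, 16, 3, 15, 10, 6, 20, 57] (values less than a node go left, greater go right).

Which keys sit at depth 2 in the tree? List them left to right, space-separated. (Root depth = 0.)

14 31 37

19: root
36: right child of 19 (depth 1)
31: left child of 36 (depth 2)
1: left child of 19 (depth 1)
28: left child of 31 (depth 3)
14: right child of 1 (depth 2)
37: right child of 36 (depth 2)
41: right child of 37 (depth 3)
62: right child of 41 (depth 4)
2: left child of 14 (depth 3)
16: right child of 14 (depth 3)
3: right child of 2 (depth 4)
15: left child of 16 (depth 4)
10: right child of 3 (depth 5)
6: left child of 10 (depth 6)
20: left child of 28 (depth 4)
57: left child of 62 (depth 5)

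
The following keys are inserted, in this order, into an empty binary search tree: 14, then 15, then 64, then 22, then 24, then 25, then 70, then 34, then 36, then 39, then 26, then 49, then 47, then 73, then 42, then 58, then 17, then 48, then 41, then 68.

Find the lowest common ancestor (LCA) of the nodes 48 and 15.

14: root
15: right child of 14 (depth 1)
64: right child of 15 (depth 2)
22: left child of 64 (depth 3)
24: right child of 22 (depth 4)
25: right child of 24 (depth 5)
70: right child of 64 (depth 3)
34: right child of 25 (depth 6)
36: right child of 34 (depth 7)
39: right child of 36 (depth 8)
26: left child of 34 (depth 7)
49: right child of 39 (depth 9)
47: left child of 49 (depth 10)
73: right child of 70 (depth 4)
42: left child of 47 (depth 11)
58: right child of 49 (depth 10)
17: left child of 22 (depth 4)
48: right child of 47 (depth 11)
41: left child of 42 (depth 12)
68: left child of 70 (depth 4)

Path to 48: 14 → 15 → 64 → 22 → 24 → 25 → 34 → 36 → 39 → 49 → 47 → 48
Path to 15: 14 → 15
15 lies on both paths and is an ancestor of the other node.

15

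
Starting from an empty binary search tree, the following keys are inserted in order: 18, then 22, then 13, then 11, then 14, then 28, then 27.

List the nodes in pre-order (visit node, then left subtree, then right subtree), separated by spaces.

18: root
22: right child of 18 (depth 1)
13: left child of 18 (depth 1)
11: left child of 13 (depth 2)
14: right child of 13 (depth 2)
28: right child of 22 (depth 2)
27: left child of 28 (depth 3)

18 13 11 14 22 28 27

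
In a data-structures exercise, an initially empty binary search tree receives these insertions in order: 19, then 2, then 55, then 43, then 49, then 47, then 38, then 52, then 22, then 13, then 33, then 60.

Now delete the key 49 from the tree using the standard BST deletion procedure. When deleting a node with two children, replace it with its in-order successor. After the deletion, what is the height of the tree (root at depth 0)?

Resulting structure (node: left, right):
  19: L=2, R=55
  2: L=–, R=13
  55: L=43, R=60
  43: L=38, R=49
  49: L=47, R=52
  47: L=–, R=–
  38: L=22, R=–
  52: L=–, R=–
  22: L=–, R=33
  13: L=–, R=–
  33: L=–, R=–
  60: L=–, R=–

Delete 49 (two children — replace with in-order successor).
After deletion, deepest node is 33 at depth 5.

5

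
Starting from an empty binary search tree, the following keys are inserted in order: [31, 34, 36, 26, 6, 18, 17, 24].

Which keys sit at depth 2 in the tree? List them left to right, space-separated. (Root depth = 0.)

6 36

31: root
34: right child of 31 (depth 1)
36: right child of 34 (depth 2)
26: left child of 31 (depth 1)
6: left child of 26 (depth 2)
18: right child of 6 (depth 3)
17: left child of 18 (depth 4)
24: right child of 18 (depth 4)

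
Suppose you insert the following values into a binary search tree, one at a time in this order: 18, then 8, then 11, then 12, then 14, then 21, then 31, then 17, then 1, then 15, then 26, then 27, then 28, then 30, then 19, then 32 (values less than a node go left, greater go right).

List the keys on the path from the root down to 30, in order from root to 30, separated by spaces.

18 21 31 26 27 28 30

18: root
8: left child of 18 (depth 1)
11: right child of 8 (depth 2)
12: right child of 11 (depth 3)
14: right child of 12 (depth 4)
21: right child of 18 (depth 1)
31: right child of 21 (depth 2)
17: right child of 14 (depth 5)
1: left child of 8 (depth 2)
15: left child of 17 (depth 6)
26: left child of 31 (depth 3)
27: right child of 26 (depth 4)
28: right child of 27 (depth 5)
30: right child of 28 (depth 6)
19: left child of 21 (depth 2)
32: right child of 31 (depth 3)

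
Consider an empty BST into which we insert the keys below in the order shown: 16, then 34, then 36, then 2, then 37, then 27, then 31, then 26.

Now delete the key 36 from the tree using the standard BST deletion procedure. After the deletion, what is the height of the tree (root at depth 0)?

3

16: root
34: right child of 16 (depth 1)
36: right child of 34 (depth 2)
2: left child of 16 (depth 1)
37: right child of 36 (depth 3)
27: left child of 34 (depth 2)
31: right child of 27 (depth 3)
26: left child of 27 (depth 3)

Delete 36 (at most one child — splice it out).
After deletion, deepest node is 31 at depth 3.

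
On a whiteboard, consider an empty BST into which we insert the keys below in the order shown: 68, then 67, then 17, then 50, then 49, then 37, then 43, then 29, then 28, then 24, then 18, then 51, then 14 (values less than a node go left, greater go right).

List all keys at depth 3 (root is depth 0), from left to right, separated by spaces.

14 50

Insert 68: tree is empty, so 68 becomes the root.
Insert 67: 67 < 68 → go left. Place as left child of 68.
Insert 17: 17 < 68 → go left; 17 < 67 → go left. Place as left child of 67.
Insert 50: 50 < 68 → go left; 50 < 67 → go left; 50 > 17 → go right. Place as right child of 17.
Insert 49: 49 < 68 → go left; 49 < 67 → go left; 49 > 17 → go right; 49 < 50 → go left. Place as left child of 50.
Insert 37: 37 < 68 → go left; 37 < 67 → go left; 37 > 17 → go right; 37 < 50 → go left; 37 < 49 → go left. Place as left child of 49.
Insert 43: 43 < 68 → go left; 43 < 67 → go left; 43 > 17 → go right; 43 < 50 → go left; 43 < 49 → go left; 43 > 37 → go right. Place as right child of 37.
Insert 29: 29 < 68 → go left; 29 < 67 → go left; 29 > 17 → go right; 29 < 50 → go left; 29 < 49 → go left; 29 < 37 → go left. Place as left child of 37.
Insert 28: 28 < 68 → go left; 28 < 67 → go left; 28 > 17 → go right; 28 < 50 → go left; 28 < 49 → go left; 28 < 37 → go left; 28 < 29 → go left. Place as left child of 29.
Insert 24: 24 < 68 → go left; 24 < 67 → go left; 24 > 17 → go right; 24 < 50 → go left; 24 < 49 → go left; 24 < 37 → go left; 24 < 29 → go left; 24 < 28 → go left. Place as left child of 28.
Insert 18: 18 < 68 → go left; 18 < 67 → go left; 18 > 17 → go right; 18 < 50 → go left; 18 < 49 → go left; 18 < 37 → go left; 18 < 29 → go left; 18 < 28 → go left; 18 < 24 → go left. Place as left child of 24.
Insert 51: 51 < 68 → go left; 51 < 67 → go left; 51 > 17 → go right; 51 > 50 → go right. Place as right child of 50.
Insert 14: 14 < 68 → go left; 14 < 67 → go left; 14 < 17 → go left. Place as left child of 17.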